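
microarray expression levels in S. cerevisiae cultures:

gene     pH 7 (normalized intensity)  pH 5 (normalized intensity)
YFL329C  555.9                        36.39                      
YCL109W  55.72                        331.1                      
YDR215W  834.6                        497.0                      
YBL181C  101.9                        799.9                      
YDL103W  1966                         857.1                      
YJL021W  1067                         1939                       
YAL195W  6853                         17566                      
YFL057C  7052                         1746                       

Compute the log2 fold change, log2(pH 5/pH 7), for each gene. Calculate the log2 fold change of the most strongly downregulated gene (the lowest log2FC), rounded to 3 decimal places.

log2(36.39/555.9) = -3.933  (YFL329C)
log2(331.1/55.72) = 2.571  (YCL109W)
log2(497.0/834.6) = -0.748  (YDR215W)
log2(799.9/101.9) = 2.973  (YBL181C)
log2(857.1/1966) = -1.198  (YDL103W)
log2(1939/1067) = 0.862  (YJL021W)
log2(17566/6853) = 1.358  (YAL195W)
log2(1746/7052) = -2.014  (YFL057C)
YFL329C is most strongly downregulated.

-3.933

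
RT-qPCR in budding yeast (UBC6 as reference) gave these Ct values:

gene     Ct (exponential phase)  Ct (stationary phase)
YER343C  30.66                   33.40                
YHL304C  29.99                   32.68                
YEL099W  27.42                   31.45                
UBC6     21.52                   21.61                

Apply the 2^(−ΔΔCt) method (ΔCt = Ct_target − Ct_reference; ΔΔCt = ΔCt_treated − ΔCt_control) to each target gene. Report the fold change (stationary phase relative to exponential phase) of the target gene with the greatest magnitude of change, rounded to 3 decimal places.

0.065

YER343C: ΔΔCt = (33.40−21.61) − (30.66−21.52) = 11.79 − 9.14 = 2.65; fold change = 2^-2.65 = 0.159
YHL304C: ΔΔCt = (32.68−21.61) − (29.99−21.52) = 11.07 − 8.47 = 2.60; fold change = 2^-2.60 = 0.165
YEL099W: ΔΔCt = (31.45−21.61) − (27.42−21.52) = 9.84 − 5.90 = 3.94; fold change = 2^-3.94 = 0.065
YEL099W has the largest |ΔΔCt| = 3.94.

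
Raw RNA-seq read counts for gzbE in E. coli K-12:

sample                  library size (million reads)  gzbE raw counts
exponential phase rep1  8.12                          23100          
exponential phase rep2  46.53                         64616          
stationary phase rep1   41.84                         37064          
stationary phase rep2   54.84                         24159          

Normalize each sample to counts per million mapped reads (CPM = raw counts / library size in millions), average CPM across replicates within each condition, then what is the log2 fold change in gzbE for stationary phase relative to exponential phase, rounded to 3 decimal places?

CPM(exponential phase rep1) = 23100 / 8.12 = 2844.8276
CPM(exponential phase rep2) = 64616 / 46.53 = 1388.6955
CPM(stationary phase rep1) = 37064 / 41.84 = 885.8509
CPM(stationary phase rep2) = 24159 / 54.84 = 440.5361
mean CPM(exponential phase) = 2116.7615; mean CPM(stationary phase) = 663.1935
Fold change = 663.1935 / 2116.7615 = 0.31331
log2(0.31331) = -1.6744

-1.674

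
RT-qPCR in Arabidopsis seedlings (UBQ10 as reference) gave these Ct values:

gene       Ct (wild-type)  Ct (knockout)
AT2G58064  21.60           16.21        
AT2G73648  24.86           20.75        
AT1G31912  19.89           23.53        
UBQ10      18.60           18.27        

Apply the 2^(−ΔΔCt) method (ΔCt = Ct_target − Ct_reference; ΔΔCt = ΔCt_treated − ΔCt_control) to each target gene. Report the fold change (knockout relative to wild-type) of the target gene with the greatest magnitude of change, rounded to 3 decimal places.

33.359

AT2G58064: ΔΔCt = (16.21−18.27) − (21.60−18.60) = -2.06 − 3.00 = -5.06; fold change = 2^5.06 = 33.359
AT2G73648: ΔΔCt = (20.75−18.27) − (24.86−18.60) = 2.48 − 6.26 = -3.78; fold change = 2^3.78 = 13.737
AT1G31912: ΔΔCt = (23.53−18.27) − (19.89−18.60) = 5.26 − 1.29 = 3.97; fold change = 2^-3.97 = 0.064
AT2G58064 has the largest |ΔΔCt| = 5.06.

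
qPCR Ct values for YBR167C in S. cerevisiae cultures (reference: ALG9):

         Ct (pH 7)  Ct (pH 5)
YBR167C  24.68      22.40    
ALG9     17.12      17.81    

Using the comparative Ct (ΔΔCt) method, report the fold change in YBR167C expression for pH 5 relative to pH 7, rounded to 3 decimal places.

7.835

ΔCt(pH 7) = 24.680 − 17.120 = 7.560
ΔCt(pH 5) = 22.400 − 17.810 = 4.590
ΔΔCt = 4.590 − 7.560 = -2.970
Fold change = 2^(−(-2.970)) = 2^2.970 = 7.8354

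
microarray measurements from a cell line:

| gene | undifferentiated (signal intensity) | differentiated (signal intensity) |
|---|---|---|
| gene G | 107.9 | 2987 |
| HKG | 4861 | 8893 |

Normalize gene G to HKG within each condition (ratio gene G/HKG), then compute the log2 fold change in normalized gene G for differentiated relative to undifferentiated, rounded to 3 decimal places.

3.920

gene G/HKG (undifferentiated) = 107.9 / 4861 = 0.022197
gene G/HKG (differentiated) = 2987 / 8893 = 0.33588
Fold change = 0.33588 / 0.022197 = 15.1318
log2(15.1318) = 3.9195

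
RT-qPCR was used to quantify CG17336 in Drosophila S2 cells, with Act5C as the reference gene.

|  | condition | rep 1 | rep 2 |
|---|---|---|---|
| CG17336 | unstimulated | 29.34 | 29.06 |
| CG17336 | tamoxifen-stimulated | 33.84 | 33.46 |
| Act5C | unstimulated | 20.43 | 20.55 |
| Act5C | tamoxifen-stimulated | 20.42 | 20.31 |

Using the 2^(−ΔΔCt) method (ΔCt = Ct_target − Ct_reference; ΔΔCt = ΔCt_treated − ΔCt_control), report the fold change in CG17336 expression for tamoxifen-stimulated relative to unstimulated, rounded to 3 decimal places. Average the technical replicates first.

0.042

Mean Ct: CG17336 unstimulated 29.200; CG17336 tamoxifen-stimulated 33.650; Act5C unstimulated 20.490; Act5C tamoxifen-stimulated 20.365
ΔCt(unstimulated) = 29.200 − 20.490 = 8.710
ΔCt(tamoxifen-stimulated) = 33.650 − 20.365 = 13.285
ΔΔCt = 13.285 − 8.710 = 4.575
Fold change = 2^(−4.575) = 0.0420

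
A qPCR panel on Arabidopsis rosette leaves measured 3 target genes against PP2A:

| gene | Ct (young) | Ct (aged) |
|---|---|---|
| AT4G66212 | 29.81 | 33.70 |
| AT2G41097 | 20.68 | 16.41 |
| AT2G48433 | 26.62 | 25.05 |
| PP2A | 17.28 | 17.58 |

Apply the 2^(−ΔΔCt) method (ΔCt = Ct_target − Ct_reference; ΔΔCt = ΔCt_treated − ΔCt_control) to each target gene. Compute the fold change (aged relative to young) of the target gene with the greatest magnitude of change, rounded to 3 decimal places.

23.752

AT4G66212: ΔΔCt = (33.70−17.58) − (29.81−17.28) = 16.12 − 12.53 = 3.59; fold change = 2^-3.59 = 0.083
AT2G41097: ΔΔCt = (16.41−17.58) − (20.68−17.28) = -1.17 − 3.40 = -4.57; fold change = 2^4.57 = 23.752
AT2G48433: ΔΔCt = (25.05−17.58) − (26.62−17.28) = 7.47 − 9.34 = -1.87; fold change = 2^1.87 = 3.655
AT2G41097 has the largest |ΔΔCt| = 4.57.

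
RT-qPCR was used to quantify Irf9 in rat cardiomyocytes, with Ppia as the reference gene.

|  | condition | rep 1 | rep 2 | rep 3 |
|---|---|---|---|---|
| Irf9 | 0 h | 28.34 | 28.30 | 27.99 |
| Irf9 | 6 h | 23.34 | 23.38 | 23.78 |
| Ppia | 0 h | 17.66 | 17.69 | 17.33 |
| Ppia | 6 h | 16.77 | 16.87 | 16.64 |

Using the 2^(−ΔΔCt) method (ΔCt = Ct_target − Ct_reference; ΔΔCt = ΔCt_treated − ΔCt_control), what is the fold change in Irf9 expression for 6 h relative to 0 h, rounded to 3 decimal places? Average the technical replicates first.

Mean Ct: Irf9 0 h 28.210; Irf9 6 h 23.500; Ppia 0 h 17.560; Ppia 6 h 16.760
ΔCt(0 h) = 28.210 − 17.560 = 10.650
ΔCt(6 h) = 23.500 − 16.760 = 6.740
ΔΔCt = 6.740 − 10.650 = -3.910
Fold change = 2^(−(-3.910)) = 2^3.910 = 15.0324

15.032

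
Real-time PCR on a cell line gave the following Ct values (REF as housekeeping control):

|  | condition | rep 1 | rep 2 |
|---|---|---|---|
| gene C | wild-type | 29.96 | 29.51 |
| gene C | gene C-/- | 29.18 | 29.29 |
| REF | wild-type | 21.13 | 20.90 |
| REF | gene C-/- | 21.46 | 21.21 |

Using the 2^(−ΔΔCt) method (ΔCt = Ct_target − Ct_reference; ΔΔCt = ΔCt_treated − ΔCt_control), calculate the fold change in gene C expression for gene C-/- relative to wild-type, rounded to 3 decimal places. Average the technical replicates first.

1.765

Mean Ct: gene C wild-type 29.735; gene C gene C-/- 29.235; REF wild-type 21.015; REF gene C-/- 21.335
ΔCt(wild-type) = 29.735 − 21.015 = 8.720
ΔCt(gene C-/-) = 29.235 − 21.335 = 7.900
ΔΔCt = 7.900 − 8.720 = -0.820
Fold change = 2^(−(-0.820)) = 2^0.820 = 1.7654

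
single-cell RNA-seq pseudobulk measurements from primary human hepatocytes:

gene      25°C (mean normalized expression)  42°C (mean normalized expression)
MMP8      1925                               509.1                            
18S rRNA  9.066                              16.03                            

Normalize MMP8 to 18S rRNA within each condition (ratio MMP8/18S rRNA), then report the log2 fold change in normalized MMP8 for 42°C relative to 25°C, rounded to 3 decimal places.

-2.741

MMP8/18S rRNA (25°C) = 1925 / 9.066 = 212.33
MMP8/18S rRNA (42°C) = 509.1 / 16.03 = 31.759
Fold change = 31.759 / 212.33 = 0.1496
log2(0.1496) = -2.7411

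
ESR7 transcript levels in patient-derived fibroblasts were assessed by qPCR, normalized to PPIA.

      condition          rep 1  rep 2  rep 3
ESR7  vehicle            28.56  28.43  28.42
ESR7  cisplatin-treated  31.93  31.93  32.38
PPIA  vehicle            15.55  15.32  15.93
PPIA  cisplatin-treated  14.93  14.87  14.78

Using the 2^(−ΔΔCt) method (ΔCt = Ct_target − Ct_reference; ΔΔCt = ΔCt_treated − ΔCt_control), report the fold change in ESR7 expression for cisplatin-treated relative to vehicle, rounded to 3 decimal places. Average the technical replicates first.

Mean Ct: ESR7 vehicle 28.470; ESR7 cisplatin-treated 32.080; PPIA vehicle 15.600; PPIA cisplatin-treated 14.860
ΔCt(vehicle) = 28.470 − 15.600 = 12.870
ΔCt(cisplatin-treated) = 32.080 − 14.860 = 17.220
ΔΔCt = 17.220 − 12.870 = 4.350
Fold change = 2^(−4.350) = 0.0490

0.049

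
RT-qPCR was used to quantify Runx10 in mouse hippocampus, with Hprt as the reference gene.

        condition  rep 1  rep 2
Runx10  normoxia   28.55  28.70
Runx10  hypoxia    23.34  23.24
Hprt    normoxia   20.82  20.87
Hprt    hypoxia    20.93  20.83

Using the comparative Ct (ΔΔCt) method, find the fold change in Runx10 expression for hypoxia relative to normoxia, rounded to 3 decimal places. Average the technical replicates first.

41.355

Mean Ct: Runx10 normoxia 28.625; Runx10 hypoxia 23.290; Hprt normoxia 20.845; Hprt hypoxia 20.880
ΔCt(normoxia) = 28.625 − 20.845 = 7.780
ΔCt(hypoxia) = 23.290 − 20.880 = 2.410
ΔΔCt = 2.410 − 7.780 = -5.370
Fold change = 2^(−(-5.370)) = 2^5.370 = 41.3553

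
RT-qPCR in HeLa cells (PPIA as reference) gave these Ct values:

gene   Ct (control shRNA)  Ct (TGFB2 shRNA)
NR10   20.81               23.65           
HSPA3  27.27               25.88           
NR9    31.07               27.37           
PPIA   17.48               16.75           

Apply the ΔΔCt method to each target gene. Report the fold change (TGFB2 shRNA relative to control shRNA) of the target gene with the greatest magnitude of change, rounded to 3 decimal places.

NR10: ΔΔCt = (23.65−16.75) − (20.81−17.48) = 6.90 − 3.33 = 3.57; fold change = 2^-3.57 = 0.084
HSPA3: ΔΔCt = (25.88−16.75) − (27.27−17.48) = 9.13 − 9.79 = -0.66; fold change = 2^0.66 = 1.580
NR9: ΔΔCt = (27.37−16.75) − (31.07−17.48) = 10.62 − 13.59 = -2.97; fold change = 2^2.97 = 7.835
NR10 has the largest |ΔΔCt| = 3.57.

0.084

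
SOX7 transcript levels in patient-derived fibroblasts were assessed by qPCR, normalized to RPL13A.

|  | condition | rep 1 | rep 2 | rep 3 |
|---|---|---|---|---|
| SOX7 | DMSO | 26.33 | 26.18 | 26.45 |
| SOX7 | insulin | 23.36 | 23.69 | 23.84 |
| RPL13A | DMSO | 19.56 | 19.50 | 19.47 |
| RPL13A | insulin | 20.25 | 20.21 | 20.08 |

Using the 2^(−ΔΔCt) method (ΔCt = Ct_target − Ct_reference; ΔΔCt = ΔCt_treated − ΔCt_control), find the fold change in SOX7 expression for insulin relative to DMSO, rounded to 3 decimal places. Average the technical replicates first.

Mean Ct: SOX7 DMSO 26.320; SOX7 insulin 23.630; RPL13A DMSO 19.510; RPL13A insulin 20.180
ΔCt(DMSO) = 26.320 − 19.510 = 6.810
ΔCt(insulin) = 23.630 − 20.180 = 3.450
ΔΔCt = 3.450 − 6.810 = -3.360
Fold change = 2^(−(-3.360)) = 2^3.360 = 10.2674

10.267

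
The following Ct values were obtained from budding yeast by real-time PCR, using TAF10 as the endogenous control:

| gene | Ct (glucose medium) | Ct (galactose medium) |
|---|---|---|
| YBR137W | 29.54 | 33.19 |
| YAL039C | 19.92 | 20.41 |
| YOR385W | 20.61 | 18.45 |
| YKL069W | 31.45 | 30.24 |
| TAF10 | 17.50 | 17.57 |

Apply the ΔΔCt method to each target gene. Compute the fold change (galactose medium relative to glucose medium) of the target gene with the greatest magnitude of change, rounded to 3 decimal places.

YBR137W: ΔΔCt = (33.19−17.57) − (29.54−17.50) = 15.62 − 12.04 = 3.58; fold change = 2^-3.58 = 0.084
YAL039C: ΔΔCt = (20.41−17.57) − (19.92−17.50) = 2.84 − 2.42 = 0.42; fold change = 2^-0.42 = 0.747
YOR385W: ΔΔCt = (18.45−17.57) − (20.61−17.50) = 0.88 − 3.11 = -2.23; fold change = 2^2.23 = 4.691
YKL069W: ΔΔCt = (30.24−17.57) − (31.45−17.50) = 12.67 − 13.95 = -1.28; fold change = 2^1.28 = 2.428
YBR137W has the largest |ΔΔCt| = 3.58.

0.084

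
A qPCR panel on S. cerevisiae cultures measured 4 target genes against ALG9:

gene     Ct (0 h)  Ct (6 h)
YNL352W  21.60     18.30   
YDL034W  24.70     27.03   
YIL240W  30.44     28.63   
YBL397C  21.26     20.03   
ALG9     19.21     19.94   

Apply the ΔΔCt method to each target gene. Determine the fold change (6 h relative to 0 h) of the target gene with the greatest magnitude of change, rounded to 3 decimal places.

YNL352W: ΔΔCt = (18.30−19.94) − (21.60−19.21) = -1.64 − 2.39 = -4.03; fold change = 2^4.03 = 16.336
YDL034W: ΔΔCt = (27.03−19.94) − (24.70−19.21) = 7.09 − 5.49 = 1.60; fold change = 2^-1.60 = 0.330
YIL240W: ΔΔCt = (28.63−19.94) − (30.44−19.21) = 8.69 − 11.23 = -2.54; fold change = 2^2.54 = 5.816
YBL397C: ΔΔCt = (20.03−19.94) − (21.26−19.21) = 0.09 − 2.05 = -1.96; fold change = 2^1.96 = 3.891
YNL352W has the largest |ΔΔCt| = 4.03.

16.336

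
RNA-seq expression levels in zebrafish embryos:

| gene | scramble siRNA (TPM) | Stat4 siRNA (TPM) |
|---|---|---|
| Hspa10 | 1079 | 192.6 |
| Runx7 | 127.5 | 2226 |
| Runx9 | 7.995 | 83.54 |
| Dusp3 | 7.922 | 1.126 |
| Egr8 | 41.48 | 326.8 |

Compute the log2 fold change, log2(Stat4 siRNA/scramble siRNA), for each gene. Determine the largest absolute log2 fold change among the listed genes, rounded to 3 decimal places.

log2(192.6/1079) = -2.486  (Hspa10)
log2(2226/127.5) = 4.126  (Runx7)
log2(83.54/7.995) = 3.385  (Runx9)
log2(1.126/7.922) = -2.815  (Dusp3)
log2(326.8/41.48) = 2.978  (Egr8)
The largest magnitude belongs to Runx7.

4.126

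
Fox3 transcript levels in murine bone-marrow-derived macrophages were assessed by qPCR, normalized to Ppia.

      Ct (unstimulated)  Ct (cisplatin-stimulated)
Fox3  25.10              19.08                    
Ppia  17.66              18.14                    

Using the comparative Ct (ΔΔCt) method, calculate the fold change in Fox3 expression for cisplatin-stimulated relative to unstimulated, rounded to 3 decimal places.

90.510

ΔCt(unstimulated) = 25.100 − 17.660 = 7.440
ΔCt(cisplatin-stimulated) = 19.080 − 18.140 = 0.940
ΔΔCt = 0.940 − 7.440 = -6.500
Fold change = 2^(−(-6.500)) = 2^6.500 = 90.5097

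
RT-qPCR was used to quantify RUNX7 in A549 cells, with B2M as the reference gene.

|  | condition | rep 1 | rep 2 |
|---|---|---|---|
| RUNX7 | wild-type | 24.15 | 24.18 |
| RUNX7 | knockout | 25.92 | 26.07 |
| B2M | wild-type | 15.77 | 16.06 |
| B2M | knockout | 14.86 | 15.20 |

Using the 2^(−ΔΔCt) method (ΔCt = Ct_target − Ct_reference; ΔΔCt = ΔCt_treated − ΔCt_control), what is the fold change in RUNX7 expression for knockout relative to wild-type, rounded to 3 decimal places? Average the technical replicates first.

Mean Ct: RUNX7 wild-type 24.165; RUNX7 knockout 25.995; B2M wild-type 15.915; B2M knockout 15.030
ΔCt(wild-type) = 24.165 − 15.915 = 8.250
ΔCt(knockout) = 25.995 − 15.030 = 10.965
ΔΔCt = 10.965 − 8.250 = 2.715
Fold change = 2^(−2.715) = 0.1523

0.152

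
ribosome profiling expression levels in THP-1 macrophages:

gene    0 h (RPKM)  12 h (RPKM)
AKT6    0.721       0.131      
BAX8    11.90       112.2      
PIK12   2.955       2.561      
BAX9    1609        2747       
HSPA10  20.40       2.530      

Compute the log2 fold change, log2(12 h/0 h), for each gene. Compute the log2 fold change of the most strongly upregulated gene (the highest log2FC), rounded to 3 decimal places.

log2(0.131/0.721) = -2.460  (AKT6)
log2(112.2/11.90) = 3.237  (BAX8)
log2(2.561/2.955) = -0.206  (PIK12)
log2(2747/1609) = 0.772  (BAX9)
log2(2.530/20.40) = -3.011  (HSPA10)
BAX8 is most strongly upregulated.

3.237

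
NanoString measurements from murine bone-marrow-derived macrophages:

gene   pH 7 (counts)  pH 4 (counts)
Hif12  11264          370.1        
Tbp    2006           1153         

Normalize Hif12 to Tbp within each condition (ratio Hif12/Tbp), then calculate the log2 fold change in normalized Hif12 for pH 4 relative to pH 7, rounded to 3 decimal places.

Hif12/Tbp (pH 7) = 11264 / 2006 = 5.6152
Hif12/Tbp (pH 4) = 370.1 / 1153 = 0.32099
Fold change = 0.32099 / 5.6152 = 0.0572
log2(0.0572) = -4.1287

-4.129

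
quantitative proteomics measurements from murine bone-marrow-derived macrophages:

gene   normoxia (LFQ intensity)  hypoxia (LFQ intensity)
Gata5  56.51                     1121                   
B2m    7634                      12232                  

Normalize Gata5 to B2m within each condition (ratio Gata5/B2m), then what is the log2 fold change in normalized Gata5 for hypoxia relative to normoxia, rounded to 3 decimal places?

3.630

Gata5/B2m (normoxia) = 56.51 / 7634 = 0.0074024
Gata5/B2m (hypoxia) = 1121 / 12232 = 0.091645
Fold change = 0.091645 / 0.0074024 = 12.3804
log2(12.3804) = 3.6300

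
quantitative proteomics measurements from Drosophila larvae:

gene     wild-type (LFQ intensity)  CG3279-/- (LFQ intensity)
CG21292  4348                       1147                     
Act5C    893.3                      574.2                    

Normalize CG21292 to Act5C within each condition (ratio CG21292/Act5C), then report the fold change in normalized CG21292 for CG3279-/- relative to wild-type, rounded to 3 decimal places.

CG21292/Act5C (wild-type) = 4348 / 893.3 = 4.8673
CG21292/Act5C (CG3279-/-) = 1147 / 574.2 = 1.9976
Fold change = 1.9976 / 4.8673 = 0.4104

0.410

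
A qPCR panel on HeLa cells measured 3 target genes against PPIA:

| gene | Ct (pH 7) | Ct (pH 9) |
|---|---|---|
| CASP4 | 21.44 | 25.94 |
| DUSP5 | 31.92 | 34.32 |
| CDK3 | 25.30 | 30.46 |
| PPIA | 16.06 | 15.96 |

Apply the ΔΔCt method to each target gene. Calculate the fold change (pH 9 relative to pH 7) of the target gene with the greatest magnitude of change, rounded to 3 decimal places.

CASP4: ΔΔCt = (25.94−15.96) − (21.44−16.06) = 9.98 − 5.38 = 4.60; fold change = 2^-4.60 = 0.041
DUSP5: ΔΔCt = (34.32−15.96) − (31.92−16.06) = 18.36 − 15.86 = 2.50; fold change = 2^-2.50 = 0.177
CDK3: ΔΔCt = (30.46−15.96) − (25.30−16.06) = 14.50 − 9.24 = 5.26; fold change = 2^-5.26 = 0.026
CDK3 has the largest |ΔΔCt| = 5.26.

0.026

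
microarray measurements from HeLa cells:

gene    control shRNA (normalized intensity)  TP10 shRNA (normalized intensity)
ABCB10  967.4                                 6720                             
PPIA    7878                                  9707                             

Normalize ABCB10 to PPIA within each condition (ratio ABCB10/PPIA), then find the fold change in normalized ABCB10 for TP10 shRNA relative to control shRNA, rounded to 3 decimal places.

5.638

ABCB10/PPIA (control shRNA) = 967.4 / 7878 = 0.1228
ABCB10/PPIA (TP10 shRNA) = 6720 / 9707 = 0.69228
Fold change = 0.69228 / 0.1228 = 5.6376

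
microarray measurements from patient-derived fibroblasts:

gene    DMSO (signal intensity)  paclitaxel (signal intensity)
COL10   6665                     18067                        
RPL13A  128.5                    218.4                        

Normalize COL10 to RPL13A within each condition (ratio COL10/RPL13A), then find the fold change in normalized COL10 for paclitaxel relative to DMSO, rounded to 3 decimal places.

COL10/RPL13A (DMSO) = 6665 / 128.5 = 51.868
COL10/RPL13A (paclitaxel) = 18067 / 218.4 = 82.724
Fold change = 82.724 / 51.868 = 1.5949

1.595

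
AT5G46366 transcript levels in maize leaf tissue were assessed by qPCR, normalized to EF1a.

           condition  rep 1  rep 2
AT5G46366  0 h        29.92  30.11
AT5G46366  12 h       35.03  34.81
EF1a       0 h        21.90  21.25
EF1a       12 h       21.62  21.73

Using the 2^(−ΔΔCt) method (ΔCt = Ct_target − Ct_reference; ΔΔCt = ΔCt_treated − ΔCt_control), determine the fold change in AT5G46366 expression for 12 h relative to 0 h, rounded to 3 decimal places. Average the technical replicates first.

0.036

Mean Ct: AT5G46366 0 h 30.015; AT5G46366 12 h 34.920; EF1a 0 h 21.575; EF1a 12 h 21.675
ΔCt(0 h) = 30.015 − 21.575 = 8.440
ΔCt(12 h) = 34.920 − 21.675 = 13.245
ΔΔCt = 13.245 − 8.440 = 4.805
Fold change = 2^(−4.805) = 0.0358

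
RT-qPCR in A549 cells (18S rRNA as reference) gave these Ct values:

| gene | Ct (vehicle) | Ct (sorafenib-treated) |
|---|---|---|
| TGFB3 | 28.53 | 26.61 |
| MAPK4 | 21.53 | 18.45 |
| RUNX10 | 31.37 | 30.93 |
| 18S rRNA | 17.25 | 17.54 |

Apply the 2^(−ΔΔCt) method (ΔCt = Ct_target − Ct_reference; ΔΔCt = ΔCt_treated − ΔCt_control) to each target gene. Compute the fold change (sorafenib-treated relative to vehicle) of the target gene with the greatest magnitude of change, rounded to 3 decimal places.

10.339

TGFB3: ΔΔCt = (26.61−17.54) − (28.53−17.25) = 9.07 − 11.28 = -2.21; fold change = 2^2.21 = 4.627
MAPK4: ΔΔCt = (18.45−17.54) − (21.53−17.25) = 0.91 − 4.28 = -3.37; fold change = 2^3.37 = 10.339
RUNX10: ΔΔCt = (30.93−17.54) − (31.37−17.25) = 13.39 − 14.12 = -0.73; fold change = 2^0.73 = 1.659
MAPK4 has the largest |ΔΔCt| = 3.37.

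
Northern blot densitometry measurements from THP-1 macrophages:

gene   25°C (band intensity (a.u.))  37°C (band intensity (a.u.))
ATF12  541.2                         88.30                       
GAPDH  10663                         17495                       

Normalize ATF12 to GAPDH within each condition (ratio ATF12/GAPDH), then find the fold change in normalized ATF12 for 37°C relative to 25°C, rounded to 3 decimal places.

0.099

ATF12/GAPDH (25°C) = 541.2 / 10663 = 0.050755
ATF12/GAPDH (37°C) = 88.30 / 17495 = 0.0050472
Fold change = 0.0050472 / 0.050755 = 0.0994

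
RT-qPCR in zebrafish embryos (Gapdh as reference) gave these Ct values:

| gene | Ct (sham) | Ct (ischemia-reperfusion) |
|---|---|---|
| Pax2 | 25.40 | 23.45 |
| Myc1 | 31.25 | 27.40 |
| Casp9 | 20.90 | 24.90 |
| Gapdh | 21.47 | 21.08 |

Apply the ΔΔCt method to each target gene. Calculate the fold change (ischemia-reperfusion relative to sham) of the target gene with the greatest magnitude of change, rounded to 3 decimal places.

Pax2: ΔΔCt = (23.45−21.08) − (25.40−21.47) = 2.37 − 3.93 = -1.56; fold change = 2^1.56 = 2.949
Myc1: ΔΔCt = (27.40−21.08) − (31.25−21.47) = 6.32 − 9.78 = -3.46; fold change = 2^3.46 = 11.004
Casp9: ΔΔCt = (24.90−21.08) − (20.90−21.47) = 3.82 − (-0.57) = 4.39; fold change = 2^-4.39 = 0.048
Casp9 has the largest |ΔΔCt| = 4.39.

0.048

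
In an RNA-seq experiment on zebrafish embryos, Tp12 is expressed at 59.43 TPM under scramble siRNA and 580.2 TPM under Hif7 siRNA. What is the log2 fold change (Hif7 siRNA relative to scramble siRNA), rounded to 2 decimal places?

Fold change = 580.2 / 59.43 = 9.7627
log2(9.7627) = 3.287

3.29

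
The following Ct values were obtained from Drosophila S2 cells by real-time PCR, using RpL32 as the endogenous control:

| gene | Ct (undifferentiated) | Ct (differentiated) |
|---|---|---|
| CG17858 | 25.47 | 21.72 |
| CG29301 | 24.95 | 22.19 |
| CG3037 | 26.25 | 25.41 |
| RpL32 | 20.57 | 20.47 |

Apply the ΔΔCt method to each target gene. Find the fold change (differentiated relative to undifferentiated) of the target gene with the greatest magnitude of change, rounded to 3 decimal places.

CG17858: ΔΔCt = (21.72−20.47) − (25.47−20.57) = 1.25 − 4.90 = -3.65; fold change = 2^3.65 = 12.553
CG29301: ΔΔCt = (22.19−20.47) − (24.95−20.57) = 1.72 − 4.38 = -2.66; fold change = 2^2.66 = 6.320
CG3037: ΔΔCt = (25.41−20.47) − (26.25−20.57) = 4.94 − 5.68 = -0.74; fold change = 2^0.74 = 1.670
CG17858 has the largest |ΔΔCt| = 3.65.

12.553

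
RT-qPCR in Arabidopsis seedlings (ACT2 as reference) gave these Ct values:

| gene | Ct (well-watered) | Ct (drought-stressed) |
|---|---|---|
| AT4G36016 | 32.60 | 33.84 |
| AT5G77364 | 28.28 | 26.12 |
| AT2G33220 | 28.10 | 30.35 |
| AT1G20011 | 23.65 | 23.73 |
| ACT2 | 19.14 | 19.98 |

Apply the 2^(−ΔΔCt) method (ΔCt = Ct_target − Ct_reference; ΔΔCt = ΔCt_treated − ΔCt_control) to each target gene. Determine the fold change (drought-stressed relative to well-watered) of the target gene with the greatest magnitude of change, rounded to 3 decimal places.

8.000

AT4G36016: ΔΔCt = (33.84−19.98) − (32.60−19.14) = 13.86 − 13.46 = 0.40; fold change = 2^-0.40 = 0.758
AT5G77364: ΔΔCt = (26.12−19.98) − (28.28−19.14) = 6.14 − 9.14 = -3.00; fold change = 2^3.00 = 8.000
AT2G33220: ΔΔCt = (30.35−19.98) − (28.10−19.14) = 10.37 − 8.96 = 1.41; fold change = 2^-1.41 = 0.376
AT1G20011: ΔΔCt = (23.73−19.98) − (23.65−19.14) = 3.75 − 4.51 = -0.76; fold change = 2^0.76 = 1.693
AT5G77364 has the largest |ΔΔCt| = 3.00.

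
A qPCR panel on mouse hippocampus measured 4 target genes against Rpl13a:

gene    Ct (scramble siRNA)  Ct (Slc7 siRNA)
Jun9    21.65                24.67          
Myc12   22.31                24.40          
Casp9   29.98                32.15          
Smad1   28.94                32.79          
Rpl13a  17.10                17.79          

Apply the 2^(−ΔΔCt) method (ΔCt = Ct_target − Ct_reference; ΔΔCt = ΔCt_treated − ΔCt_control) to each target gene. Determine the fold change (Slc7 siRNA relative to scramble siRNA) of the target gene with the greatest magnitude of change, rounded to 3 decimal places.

0.112

Jun9: ΔΔCt = (24.67−17.79) − (21.65−17.10) = 6.88 − 4.55 = 2.33; fold change = 2^-2.33 = 0.199
Myc12: ΔΔCt = (24.40−17.79) − (22.31−17.10) = 6.61 − 5.21 = 1.40; fold change = 2^-1.40 = 0.379
Casp9: ΔΔCt = (32.15−17.79) − (29.98−17.10) = 14.36 − 12.88 = 1.48; fold change = 2^-1.48 = 0.358
Smad1: ΔΔCt = (32.79−17.79) − (28.94−17.10) = 15.00 − 11.84 = 3.16; fold change = 2^-3.16 = 0.112
Smad1 has the largest |ΔΔCt| = 3.16.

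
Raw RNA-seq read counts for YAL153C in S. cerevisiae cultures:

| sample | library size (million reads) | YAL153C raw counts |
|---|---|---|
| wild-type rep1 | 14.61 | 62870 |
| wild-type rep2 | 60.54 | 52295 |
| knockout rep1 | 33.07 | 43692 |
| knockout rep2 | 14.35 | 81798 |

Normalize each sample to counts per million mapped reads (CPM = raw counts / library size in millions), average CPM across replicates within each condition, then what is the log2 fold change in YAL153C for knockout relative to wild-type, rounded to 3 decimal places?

0.442

CPM(wild-type rep1) = 62870 / 14.61 = 4303.2170
CPM(wild-type rep2) = 52295 / 60.54 = 863.8091
CPM(knockout rep1) = 43692 / 33.07 = 1321.1975
CPM(knockout rep2) = 81798 / 14.35 = 5700.2091
mean CPM(wild-type) = 2583.5130; mean CPM(knockout) = 3510.7033
Fold change = 3510.7033 / 2583.5130 = 1.35889
log2(1.35889) = 0.4424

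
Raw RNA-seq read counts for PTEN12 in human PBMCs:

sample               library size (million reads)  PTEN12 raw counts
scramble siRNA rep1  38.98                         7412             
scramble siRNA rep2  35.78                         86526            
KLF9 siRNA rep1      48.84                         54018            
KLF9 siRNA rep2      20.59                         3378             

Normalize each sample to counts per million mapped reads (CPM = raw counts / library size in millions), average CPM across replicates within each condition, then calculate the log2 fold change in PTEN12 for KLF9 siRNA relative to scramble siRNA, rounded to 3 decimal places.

-1.038

CPM(scramble siRNA rep1) = 7412 / 38.98 = 190.1488
CPM(scramble siRNA rep2) = 86526 / 35.78 = 2418.2784
CPM(KLF9 siRNA rep1) = 54018 / 48.84 = 1106.0197
CPM(KLF9 siRNA rep2) = 3378 / 20.59 = 164.0602
mean CPM(scramble siRNA) = 1304.2136; mean CPM(KLF9 siRNA) = 635.0399
Fold change = 635.0399 / 1304.2136 = 0.48691
log2(0.48691) = -1.0383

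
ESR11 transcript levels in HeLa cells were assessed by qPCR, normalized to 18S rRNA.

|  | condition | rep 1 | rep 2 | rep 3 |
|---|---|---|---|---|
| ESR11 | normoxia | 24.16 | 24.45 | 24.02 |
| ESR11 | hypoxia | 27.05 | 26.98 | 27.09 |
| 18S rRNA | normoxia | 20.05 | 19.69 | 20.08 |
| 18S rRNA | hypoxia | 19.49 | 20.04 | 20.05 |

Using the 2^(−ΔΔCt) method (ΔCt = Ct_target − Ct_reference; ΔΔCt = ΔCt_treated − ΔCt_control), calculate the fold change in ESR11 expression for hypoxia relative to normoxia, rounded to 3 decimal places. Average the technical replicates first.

Mean Ct: ESR11 normoxia 24.210; ESR11 hypoxia 27.040; 18S rRNA normoxia 19.940; 18S rRNA hypoxia 19.860
ΔCt(normoxia) = 24.210 − 19.940 = 4.270
ΔCt(hypoxia) = 27.040 − 19.860 = 7.180
ΔΔCt = 7.180 − 4.270 = 2.910
Fold change = 2^(−2.910) = 0.1330

0.133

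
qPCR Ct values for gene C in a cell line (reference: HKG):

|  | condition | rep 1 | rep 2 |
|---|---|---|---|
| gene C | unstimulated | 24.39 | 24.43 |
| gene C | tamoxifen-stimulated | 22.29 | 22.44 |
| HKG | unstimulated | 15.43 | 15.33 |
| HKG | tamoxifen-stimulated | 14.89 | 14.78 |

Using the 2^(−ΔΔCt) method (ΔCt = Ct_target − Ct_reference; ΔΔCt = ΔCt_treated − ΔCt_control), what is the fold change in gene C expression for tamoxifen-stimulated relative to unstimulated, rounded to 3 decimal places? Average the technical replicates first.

Mean Ct: gene C unstimulated 24.410; gene C tamoxifen-stimulated 22.365; HKG unstimulated 15.380; HKG tamoxifen-stimulated 14.835
ΔCt(unstimulated) = 24.410 − 15.380 = 9.030
ΔCt(tamoxifen-stimulated) = 22.365 − 14.835 = 7.530
ΔΔCt = 7.530 − 9.030 = -1.500
Fold change = 2^(−(-1.500)) = 2^1.500 = 2.8284

2.828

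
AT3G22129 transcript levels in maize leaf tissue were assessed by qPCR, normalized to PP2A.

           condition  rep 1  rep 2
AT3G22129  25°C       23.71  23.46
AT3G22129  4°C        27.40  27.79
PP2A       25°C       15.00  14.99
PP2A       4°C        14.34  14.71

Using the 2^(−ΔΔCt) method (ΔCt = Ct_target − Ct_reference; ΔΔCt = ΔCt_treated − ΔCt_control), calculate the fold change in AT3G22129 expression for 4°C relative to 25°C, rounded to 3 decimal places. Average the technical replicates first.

Mean Ct: AT3G22129 25°C 23.585; AT3G22129 4°C 27.595; PP2A 25°C 14.995; PP2A 4°C 14.525
ΔCt(25°C) = 23.585 − 14.995 = 8.590
ΔCt(4°C) = 27.595 − 14.525 = 13.070
ΔΔCt = 13.070 − 8.590 = 4.480
Fold change = 2^(−4.480) = 0.0448

0.045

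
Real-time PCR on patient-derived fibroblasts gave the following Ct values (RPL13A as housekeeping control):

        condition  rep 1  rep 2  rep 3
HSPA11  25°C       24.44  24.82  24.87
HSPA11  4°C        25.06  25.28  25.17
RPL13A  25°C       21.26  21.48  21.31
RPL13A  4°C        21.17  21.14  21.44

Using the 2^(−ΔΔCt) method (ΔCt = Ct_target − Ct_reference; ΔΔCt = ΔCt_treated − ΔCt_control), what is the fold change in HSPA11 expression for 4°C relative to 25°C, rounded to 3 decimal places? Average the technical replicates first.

0.678

Mean Ct: HSPA11 25°C 24.710; HSPA11 4°C 25.170; RPL13A 25°C 21.350; RPL13A 4°C 21.250
ΔCt(25°C) = 24.710 − 21.350 = 3.360
ΔCt(4°C) = 25.170 − 21.250 = 3.920
ΔΔCt = 3.920 − 3.360 = 0.560
Fold change = 2^(−0.560) = 0.6783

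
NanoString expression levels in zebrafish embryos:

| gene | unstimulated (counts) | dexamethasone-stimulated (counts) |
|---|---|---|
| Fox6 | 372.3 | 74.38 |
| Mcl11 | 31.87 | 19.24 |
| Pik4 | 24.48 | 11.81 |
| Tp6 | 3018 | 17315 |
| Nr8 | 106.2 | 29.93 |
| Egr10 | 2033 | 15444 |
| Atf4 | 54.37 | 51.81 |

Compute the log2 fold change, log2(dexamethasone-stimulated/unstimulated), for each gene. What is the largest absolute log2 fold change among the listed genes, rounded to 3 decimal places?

log2(74.38/372.3) = -2.323  (Fox6)
log2(19.24/31.87) = -0.728  (Mcl11)
log2(11.81/24.48) = -1.052  (Pik4)
log2(17315/3018) = 2.520  (Tp6)
log2(29.93/106.2) = -1.827  (Nr8)
log2(15444/2033) = 2.925  (Egr10)
log2(51.81/54.37) = -0.070  (Atf4)
The largest magnitude belongs to Egr10.

2.925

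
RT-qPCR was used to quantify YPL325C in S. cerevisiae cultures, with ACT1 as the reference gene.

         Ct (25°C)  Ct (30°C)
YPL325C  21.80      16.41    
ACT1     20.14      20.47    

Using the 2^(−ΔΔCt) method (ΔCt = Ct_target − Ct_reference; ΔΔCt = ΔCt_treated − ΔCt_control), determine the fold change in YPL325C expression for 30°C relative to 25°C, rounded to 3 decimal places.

52.710

ΔCt(25°C) = 21.800 − 20.140 = 1.660
ΔCt(30°C) = 16.410 − 20.470 = -4.060
ΔΔCt = -4.060 − 1.660 = -5.720
Fold change = 2^(−(-5.720)) = 2^5.720 = 52.7098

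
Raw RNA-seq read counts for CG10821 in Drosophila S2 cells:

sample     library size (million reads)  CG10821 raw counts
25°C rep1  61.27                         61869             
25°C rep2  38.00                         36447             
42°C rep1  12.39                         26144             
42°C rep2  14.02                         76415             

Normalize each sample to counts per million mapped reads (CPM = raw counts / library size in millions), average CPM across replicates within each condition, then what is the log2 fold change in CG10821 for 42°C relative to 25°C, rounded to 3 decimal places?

CPM(25°C rep1) = 61869 / 61.27 = 1009.7764
CPM(25°C rep2) = 36447 / 38.00 = 959.1316
CPM(42°C rep1) = 26144 / 12.39 = 2110.0888
CPM(42°C rep2) = 76415 / 14.02 = 5450.4280
mean CPM(25°C) = 984.4540; mean CPM(42°C) = 3780.2584
Fold change = 3780.2584 / 984.4540 = 3.83995
log2(3.83995) = 1.9411

1.941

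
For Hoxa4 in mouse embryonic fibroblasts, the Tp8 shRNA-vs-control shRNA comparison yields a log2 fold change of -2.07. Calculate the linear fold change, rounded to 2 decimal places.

Fold change = 2^(-2.07) = 0.238
That is, Hoxa4 drops to 23.8% of the control shRNA level.

0.24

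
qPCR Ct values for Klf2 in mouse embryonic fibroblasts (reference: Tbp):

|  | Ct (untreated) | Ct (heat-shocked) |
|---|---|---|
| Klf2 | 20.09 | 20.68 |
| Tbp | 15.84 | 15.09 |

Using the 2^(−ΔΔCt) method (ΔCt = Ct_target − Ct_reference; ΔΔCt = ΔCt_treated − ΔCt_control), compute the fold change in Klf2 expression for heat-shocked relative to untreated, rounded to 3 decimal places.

ΔCt(untreated) = 20.090 − 15.840 = 4.250
ΔCt(heat-shocked) = 20.680 − 15.090 = 5.590
ΔΔCt = 5.590 − 4.250 = 1.340
Fold change = 2^(−1.340) = 0.3950

0.395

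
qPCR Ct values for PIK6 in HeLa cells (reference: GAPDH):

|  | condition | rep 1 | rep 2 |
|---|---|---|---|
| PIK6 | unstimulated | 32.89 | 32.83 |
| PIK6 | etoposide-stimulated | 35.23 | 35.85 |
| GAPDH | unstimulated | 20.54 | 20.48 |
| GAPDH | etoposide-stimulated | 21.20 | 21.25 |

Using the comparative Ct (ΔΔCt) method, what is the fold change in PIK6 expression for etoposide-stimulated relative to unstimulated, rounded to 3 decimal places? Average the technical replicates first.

Mean Ct: PIK6 unstimulated 32.860; PIK6 etoposide-stimulated 35.540; GAPDH unstimulated 20.510; GAPDH etoposide-stimulated 21.225
ΔCt(unstimulated) = 32.860 − 20.510 = 12.350
ΔCt(etoposide-stimulated) = 35.540 − 21.225 = 14.315
ΔΔCt = 14.315 − 12.350 = 1.965
Fold change = 2^(−1.965) = 0.2561

0.256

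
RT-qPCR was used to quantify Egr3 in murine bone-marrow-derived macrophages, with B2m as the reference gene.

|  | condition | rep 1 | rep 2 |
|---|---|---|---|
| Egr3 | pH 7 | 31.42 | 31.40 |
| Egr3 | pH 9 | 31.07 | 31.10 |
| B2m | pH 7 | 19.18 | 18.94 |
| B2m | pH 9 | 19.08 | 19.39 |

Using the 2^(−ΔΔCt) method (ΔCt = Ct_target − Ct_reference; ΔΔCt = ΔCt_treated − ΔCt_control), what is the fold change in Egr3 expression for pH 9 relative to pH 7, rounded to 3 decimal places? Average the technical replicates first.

1.414

Mean Ct: Egr3 pH 7 31.410; Egr3 pH 9 31.085; B2m pH 7 19.060; B2m pH 9 19.235
ΔCt(pH 7) = 31.410 − 19.060 = 12.350
ΔCt(pH 9) = 31.085 − 19.235 = 11.850
ΔΔCt = 11.850 − 12.350 = -0.500
Fold change = 2^(−(-0.500)) = 2^0.500 = 1.4142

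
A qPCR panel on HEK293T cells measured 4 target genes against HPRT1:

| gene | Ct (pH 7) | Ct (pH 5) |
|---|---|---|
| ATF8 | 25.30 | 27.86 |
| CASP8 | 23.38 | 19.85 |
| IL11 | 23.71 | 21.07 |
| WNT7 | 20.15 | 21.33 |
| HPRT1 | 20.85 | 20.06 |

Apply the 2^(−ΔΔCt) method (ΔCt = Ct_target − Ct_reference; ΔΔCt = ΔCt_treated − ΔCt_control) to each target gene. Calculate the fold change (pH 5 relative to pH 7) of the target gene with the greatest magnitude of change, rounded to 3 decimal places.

0.098

ATF8: ΔΔCt = (27.86−20.06) − (25.30−20.85) = 7.80 − 4.45 = 3.35; fold change = 2^-3.35 = 0.098
CASP8: ΔΔCt = (19.85−20.06) − (23.38−20.85) = -0.21 − 2.53 = -2.74; fold change = 2^2.74 = 6.681
IL11: ΔΔCt = (21.07−20.06) − (23.71−20.85) = 1.01 − 2.86 = -1.85; fold change = 2^1.85 = 3.605
WNT7: ΔΔCt = (21.33−20.06) − (20.15−20.85) = 1.27 − (-0.70) = 1.97; fold change = 2^-1.97 = 0.255
ATF8 has the largest |ΔΔCt| = 3.35.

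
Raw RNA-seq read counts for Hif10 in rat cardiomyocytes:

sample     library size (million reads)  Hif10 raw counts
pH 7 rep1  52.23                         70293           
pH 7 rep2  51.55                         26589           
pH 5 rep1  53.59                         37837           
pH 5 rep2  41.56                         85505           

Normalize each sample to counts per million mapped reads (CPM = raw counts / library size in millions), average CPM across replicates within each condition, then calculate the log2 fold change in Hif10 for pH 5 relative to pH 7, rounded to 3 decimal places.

0.570

CPM(pH 7 rep1) = 70293 / 52.23 = 1345.8357
CPM(pH 7 rep2) = 26589 / 51.55 = 515.7905
CPM(pH 5 rep1) = 37837 / 53.59 = 706.0459
CPM(pH 5 rep2) = 85505 / 41.56 = 2057.3869
mean CPM(pH 7) = 930.8131; mean CPM(pH 5) = 1381.7164
Fold change = 1381.7164 / 930.8131 = 1.48442
log2(1.48442) = 0.5699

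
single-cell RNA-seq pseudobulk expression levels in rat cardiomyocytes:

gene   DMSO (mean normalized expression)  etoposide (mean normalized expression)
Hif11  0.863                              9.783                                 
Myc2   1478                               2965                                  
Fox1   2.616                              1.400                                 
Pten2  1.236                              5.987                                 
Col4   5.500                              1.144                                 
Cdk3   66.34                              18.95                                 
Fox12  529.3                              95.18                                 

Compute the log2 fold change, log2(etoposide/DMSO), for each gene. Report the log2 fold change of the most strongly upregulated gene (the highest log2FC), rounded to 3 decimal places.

log2(9.783/0.863) = 3.503  (Hif11)
log2(2965/1478) = 1.004  (Myc2)
log2(1.400/2.616) = -0.902  (Fox1)
log2(5.987/1.236) = 2.276  (Pten2)
log2(1.144/5.500) = -2.265  (Col4)
log2(18.95/66.34) = -1.808  (Cdk3)
log2(95.18/529.3) = -2.475  (Fox12)
Hif11 is most strongly upregulated.

3.503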